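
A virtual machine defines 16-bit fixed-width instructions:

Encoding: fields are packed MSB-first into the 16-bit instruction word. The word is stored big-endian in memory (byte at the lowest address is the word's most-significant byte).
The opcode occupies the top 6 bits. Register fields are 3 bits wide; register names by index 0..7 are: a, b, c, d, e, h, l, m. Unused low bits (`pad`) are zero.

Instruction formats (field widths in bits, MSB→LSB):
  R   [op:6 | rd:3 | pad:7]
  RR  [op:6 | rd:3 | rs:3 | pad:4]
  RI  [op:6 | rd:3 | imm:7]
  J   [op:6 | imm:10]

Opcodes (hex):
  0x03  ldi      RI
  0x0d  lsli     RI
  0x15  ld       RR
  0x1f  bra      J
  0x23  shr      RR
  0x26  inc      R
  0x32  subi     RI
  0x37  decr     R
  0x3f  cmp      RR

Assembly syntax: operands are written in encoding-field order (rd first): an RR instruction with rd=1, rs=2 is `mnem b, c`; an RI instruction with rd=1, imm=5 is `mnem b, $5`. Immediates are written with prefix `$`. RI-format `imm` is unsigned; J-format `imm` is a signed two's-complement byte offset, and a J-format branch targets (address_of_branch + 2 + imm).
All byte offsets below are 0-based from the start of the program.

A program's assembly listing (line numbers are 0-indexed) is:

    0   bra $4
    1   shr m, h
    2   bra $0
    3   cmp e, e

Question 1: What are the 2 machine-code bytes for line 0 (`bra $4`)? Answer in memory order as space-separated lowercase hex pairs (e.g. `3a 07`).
0. bra fields op=0x1f:6|imm=4:10 → word 7c04h → 7c 04

7c 04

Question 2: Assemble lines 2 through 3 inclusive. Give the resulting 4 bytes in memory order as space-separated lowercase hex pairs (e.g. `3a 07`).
L2: bra op=0x1f:6|imm=0:10 ⇒ 0x7c00 ⇒ big 7c 00
L3: cmp op=0x3f:6|rd=4:3|rs=4:3|pad=0:4 ⇒ 0xfe40 ⇒ big fe 40

7c 00 fe 40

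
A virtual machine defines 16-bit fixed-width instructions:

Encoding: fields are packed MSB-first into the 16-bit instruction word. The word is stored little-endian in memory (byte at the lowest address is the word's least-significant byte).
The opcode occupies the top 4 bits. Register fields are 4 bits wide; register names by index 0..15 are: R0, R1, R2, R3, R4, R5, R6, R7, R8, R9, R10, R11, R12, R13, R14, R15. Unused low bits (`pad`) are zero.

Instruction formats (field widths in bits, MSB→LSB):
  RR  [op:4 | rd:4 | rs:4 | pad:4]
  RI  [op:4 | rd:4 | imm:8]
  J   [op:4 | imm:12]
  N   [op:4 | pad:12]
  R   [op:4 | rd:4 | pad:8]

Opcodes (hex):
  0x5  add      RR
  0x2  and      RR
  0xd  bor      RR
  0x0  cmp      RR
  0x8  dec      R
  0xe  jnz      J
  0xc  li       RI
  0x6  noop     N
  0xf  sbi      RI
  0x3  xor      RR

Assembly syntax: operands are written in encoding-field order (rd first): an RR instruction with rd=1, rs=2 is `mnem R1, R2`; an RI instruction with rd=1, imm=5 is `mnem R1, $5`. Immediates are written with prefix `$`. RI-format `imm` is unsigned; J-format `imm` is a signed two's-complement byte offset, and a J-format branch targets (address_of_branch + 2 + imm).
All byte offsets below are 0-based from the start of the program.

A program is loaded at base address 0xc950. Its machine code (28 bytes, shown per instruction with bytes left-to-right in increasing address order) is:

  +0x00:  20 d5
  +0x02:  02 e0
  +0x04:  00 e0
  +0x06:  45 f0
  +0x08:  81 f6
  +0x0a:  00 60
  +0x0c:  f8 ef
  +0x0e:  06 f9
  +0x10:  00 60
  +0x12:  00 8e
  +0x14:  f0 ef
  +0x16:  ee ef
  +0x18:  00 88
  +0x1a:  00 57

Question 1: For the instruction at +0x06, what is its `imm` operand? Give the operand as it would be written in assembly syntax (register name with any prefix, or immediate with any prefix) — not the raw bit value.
$69

[06] 45 f0 → 0xf045
  top 4b → 0xf → sbi [RI]
  rd@[11:8]=0x0 ⇒ R0
  imm@[7:0]=0x45 ⇒ $69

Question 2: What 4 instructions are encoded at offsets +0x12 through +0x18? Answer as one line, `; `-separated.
+0x12: 00 8e ⇒ word 0x8e00 (little)
  top 4b → 0x8 → dec [R]
  rd@[11:8]=0xe ⇒ R14
+0x14: f0 ef ⇒ word 0xeff0 (little)
  top 4b → 0xe → jnz [J]
  imm@[11:0]=0xff0 (s12→-16) ⇒ $-16
+0x16: ee ef ⇒ word 0xefee (little)
  top 4b → 0xe → jnz [J]
  imm@[11:0]=0xfee (s12→-18) ⇒ $-18
+0x18: 00 88 ⇒ word 0x8800 (little)
  top 4b → 0x8 → dec [R]
  rd@[11:8]=0x8 ⇒ R8

dec R14; jnz $-16; jnz $-18; dec R8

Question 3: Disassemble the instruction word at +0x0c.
jnz $-8

off 0x0c: read f8 ef as little → 0xeff8
  top 4b → 0xe → jnz [J]
  imm: (w>>0)&0xfff=0xff8 (s12→-8) → $-8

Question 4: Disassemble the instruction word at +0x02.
jnz $2

[02] 02 e0 → 0xe002
  opcode bits[15:12]=0xe: jnz/J
  [11:0] imm=2 = $2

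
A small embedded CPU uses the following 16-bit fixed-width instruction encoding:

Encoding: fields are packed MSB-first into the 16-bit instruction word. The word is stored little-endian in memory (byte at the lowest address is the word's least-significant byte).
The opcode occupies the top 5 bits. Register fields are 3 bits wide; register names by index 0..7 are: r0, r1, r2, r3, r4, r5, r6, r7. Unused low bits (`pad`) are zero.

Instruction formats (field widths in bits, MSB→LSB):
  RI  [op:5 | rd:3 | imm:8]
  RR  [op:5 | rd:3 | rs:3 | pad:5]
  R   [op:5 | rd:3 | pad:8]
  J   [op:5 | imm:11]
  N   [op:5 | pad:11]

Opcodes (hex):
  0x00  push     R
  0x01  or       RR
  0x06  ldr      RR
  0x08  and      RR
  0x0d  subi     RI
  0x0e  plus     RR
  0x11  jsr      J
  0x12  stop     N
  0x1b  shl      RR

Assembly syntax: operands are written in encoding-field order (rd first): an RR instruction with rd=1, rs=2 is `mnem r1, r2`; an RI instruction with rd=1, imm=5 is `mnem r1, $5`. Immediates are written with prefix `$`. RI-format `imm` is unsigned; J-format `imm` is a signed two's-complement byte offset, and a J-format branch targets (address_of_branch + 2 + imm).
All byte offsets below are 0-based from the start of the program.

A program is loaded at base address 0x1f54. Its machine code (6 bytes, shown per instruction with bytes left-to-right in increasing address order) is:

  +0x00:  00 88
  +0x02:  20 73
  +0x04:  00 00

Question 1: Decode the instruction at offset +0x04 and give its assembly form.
[04] 00 00 → 0x0000
  opcode bits[15:11]=0x0: push/R
  rd@[10:8]=0x0 ⇒ r0

push r0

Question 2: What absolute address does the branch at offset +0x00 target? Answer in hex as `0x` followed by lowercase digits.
+0x00: 00 88 ⇒ word 0x8800 (little)
  opcode bits[15:11]=0x11: jsr/J
  [10:0] imm=0 = $0
  target = base 0x1f54 + off 0x00 + 2 + imm 0 = 0x1f56

0x1f56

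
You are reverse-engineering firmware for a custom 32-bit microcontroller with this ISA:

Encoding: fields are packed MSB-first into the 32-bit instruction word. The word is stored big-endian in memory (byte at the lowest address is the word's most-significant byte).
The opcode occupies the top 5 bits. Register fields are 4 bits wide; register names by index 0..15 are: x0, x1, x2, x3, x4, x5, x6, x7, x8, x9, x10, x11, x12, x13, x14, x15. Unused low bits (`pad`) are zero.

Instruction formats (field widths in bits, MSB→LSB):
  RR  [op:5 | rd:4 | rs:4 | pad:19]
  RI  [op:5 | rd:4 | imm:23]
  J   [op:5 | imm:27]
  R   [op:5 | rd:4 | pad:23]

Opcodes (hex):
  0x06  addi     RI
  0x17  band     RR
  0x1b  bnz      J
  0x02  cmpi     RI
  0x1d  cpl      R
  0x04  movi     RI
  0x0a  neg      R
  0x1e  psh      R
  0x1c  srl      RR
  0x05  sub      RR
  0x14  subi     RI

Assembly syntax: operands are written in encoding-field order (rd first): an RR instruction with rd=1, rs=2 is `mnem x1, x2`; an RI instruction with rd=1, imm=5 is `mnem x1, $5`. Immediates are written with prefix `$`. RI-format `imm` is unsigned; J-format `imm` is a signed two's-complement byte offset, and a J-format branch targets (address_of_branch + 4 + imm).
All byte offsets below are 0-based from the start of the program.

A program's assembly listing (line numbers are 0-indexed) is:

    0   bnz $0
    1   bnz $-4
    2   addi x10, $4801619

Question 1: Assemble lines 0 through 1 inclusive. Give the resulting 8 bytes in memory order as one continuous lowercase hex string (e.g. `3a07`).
d8000000dffffffc

L0: bnz op=0x1b:5|imm=0:27 ⇒ 0xd8000000 ⇒ big d8 00 00 00
L1: bnz op=0x1b:5|imm=-4:27 ⇒ 0xdffffffc ⇒ big df ff ff fc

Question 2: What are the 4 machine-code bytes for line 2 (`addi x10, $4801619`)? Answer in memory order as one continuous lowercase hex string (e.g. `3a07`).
2. addi fields op=0x6:5|rd=10:4|imm=4801619:23 → word 35494453h → 35 49 44 53

35494453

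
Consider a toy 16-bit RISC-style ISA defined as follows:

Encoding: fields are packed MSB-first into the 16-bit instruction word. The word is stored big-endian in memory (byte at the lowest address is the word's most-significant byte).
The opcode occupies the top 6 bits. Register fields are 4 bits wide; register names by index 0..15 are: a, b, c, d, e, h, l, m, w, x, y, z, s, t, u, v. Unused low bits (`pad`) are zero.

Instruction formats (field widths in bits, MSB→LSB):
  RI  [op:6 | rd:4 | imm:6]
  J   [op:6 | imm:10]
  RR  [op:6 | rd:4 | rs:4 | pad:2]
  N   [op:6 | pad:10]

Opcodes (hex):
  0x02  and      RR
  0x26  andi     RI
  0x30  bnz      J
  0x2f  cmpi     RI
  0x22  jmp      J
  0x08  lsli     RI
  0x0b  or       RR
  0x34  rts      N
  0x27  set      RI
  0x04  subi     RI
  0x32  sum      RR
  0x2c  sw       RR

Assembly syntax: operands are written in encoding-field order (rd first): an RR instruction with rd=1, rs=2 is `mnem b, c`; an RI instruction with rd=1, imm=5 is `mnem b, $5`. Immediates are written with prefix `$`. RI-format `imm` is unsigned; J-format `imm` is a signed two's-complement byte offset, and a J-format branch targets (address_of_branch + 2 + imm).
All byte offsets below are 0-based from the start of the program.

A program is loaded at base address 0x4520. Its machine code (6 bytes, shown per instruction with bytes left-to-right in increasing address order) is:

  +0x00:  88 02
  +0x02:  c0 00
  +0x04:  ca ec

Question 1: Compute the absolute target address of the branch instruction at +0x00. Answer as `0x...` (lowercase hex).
0x4524

off 0x00: read 88 02 as big → 0x8802
  op=0x8802>>10=0x22 ⇒ jmp (J)
  [9:0] imm=2 = $2
  target = base 0x4520 + off 0x00 + 2 + imm 2 = 0x4524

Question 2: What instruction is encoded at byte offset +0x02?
bnz $0

[02] c0 00 → 0xc000
  top 6b → 0x30 → bnz [J]
  [9:0] imm=0 = $0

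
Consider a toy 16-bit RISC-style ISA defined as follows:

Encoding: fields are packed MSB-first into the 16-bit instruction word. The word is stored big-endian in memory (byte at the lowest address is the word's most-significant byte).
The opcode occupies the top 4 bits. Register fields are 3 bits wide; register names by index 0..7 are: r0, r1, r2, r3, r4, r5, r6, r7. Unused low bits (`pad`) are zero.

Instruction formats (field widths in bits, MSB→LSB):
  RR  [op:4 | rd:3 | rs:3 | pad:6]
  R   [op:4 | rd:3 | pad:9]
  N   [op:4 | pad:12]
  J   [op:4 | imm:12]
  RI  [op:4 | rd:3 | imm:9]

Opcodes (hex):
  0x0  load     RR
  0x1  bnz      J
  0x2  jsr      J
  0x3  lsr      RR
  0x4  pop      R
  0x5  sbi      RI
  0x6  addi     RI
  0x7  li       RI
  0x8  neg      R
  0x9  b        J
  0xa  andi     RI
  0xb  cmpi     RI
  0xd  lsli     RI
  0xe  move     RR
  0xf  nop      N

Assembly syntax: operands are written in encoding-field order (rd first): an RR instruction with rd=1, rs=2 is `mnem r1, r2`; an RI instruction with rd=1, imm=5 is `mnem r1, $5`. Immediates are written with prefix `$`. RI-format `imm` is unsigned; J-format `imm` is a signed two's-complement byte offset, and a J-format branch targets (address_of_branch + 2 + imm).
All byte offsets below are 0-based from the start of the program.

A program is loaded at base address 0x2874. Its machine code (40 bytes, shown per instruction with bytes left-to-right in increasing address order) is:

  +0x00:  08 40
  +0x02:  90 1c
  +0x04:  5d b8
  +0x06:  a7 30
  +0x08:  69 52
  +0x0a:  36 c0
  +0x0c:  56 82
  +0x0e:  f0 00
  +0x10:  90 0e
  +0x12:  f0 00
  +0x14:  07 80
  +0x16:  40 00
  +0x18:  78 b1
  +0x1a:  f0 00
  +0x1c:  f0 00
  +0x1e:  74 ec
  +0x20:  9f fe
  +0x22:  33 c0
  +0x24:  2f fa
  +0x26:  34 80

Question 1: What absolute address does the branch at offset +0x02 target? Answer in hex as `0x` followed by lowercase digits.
0x2894

off 0x02: read 90 1c as big → 0x901c
  top 4b → 0x9 → b [J]
  imm: (w>>0)&0xfff=0x1c → $28
  target = base 0x2874 + off 0x02 + 2 + imm 28 = 0x2894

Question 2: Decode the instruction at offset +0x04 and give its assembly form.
sbi r6, $440

@+04  big-endian(5d b8) = 0x5db8
  opcode bits[15:12]=0x5: sbi/RI
  [11:9] rd=6 = r6
  [8:0] imm=440 = $440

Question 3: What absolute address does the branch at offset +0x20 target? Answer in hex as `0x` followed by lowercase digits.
0x2894

off 0x20: read 9f fe as big → 0x9ffe
  top 4b → 0x9 → b [J]
  imm@[11:0]=0xffe (s12→-2) ⇒ $-2
  target = base 0x2874 + off 0x20 + 2 + imm -2 = 0x2894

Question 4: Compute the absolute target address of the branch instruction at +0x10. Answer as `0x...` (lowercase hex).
[10] 90 0e → 0x900e
  op=0x900e>>12=0x9 ⇒ b (J)
  imm: (w>>0)&0xfff=0xe → $14
  target = base 0x2874 + off 0x10 + 2 + imm 14 = 0x2894

0x2894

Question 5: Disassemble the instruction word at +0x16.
+0x16: 40 00 ⇒ word 0x4000 (big)
  top 4b → 0x4 → pop [R]
  [11:9] rd=0 = r0

pop r0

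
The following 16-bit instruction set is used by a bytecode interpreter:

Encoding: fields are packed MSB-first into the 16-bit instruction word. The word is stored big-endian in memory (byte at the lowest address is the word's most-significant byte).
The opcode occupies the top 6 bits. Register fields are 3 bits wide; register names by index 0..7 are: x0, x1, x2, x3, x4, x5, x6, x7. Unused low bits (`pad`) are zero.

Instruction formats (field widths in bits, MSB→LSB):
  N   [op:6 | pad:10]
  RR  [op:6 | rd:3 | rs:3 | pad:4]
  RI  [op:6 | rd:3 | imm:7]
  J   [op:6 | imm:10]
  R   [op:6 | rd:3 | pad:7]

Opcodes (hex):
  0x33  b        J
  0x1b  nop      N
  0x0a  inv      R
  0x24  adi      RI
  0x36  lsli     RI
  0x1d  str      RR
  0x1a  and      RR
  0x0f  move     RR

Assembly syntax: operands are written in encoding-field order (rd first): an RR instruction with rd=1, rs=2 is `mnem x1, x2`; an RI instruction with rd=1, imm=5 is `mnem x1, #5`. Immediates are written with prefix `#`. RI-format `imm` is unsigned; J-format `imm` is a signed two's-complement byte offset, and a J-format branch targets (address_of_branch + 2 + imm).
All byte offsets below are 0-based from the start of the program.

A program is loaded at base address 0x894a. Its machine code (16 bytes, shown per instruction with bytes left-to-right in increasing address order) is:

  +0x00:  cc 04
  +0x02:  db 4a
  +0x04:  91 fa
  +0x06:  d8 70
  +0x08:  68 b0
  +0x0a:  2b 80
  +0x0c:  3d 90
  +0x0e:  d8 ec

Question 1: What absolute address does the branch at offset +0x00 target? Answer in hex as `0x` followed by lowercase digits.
0x8950

@+00  big-endian(cc 04) = 0xcc04
  op=0xcc04>>10=0x33 ⇒ b (J)
  [9:0] imm=4 = #4
  target = base 0x894a + off 0x00 + 2 + imm 4 = 0x8950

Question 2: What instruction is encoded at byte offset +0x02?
lsli x6, #74

[02] db 4a → 0xdb4a
  opcode bits[15:10]=0x36: lsli/RI
  rd: (w>>7)&0x7=0x6 → x6
  imm: (w>>0)&0x7f=0x4a → #74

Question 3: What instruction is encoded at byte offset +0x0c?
[0c] 3d 90 → 0x3d90
  op=0x3d90>>10=0xf ⇒ move (RR)
  [9:7] rd=3 = x3
  [6:4] rs=1 = x1

move x3, x1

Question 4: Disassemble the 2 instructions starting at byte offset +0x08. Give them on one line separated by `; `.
and x1, x3; inv x7

+0x08: 68 b0 ⇒ word 0x68b0 (big)
  opcode bits[15:10]=0x1a: and/RR
  [9:7] rd=1 = x1
  [6:4] rs=3 = x3
+0x0a: 2b 80 ⇒ word 0x2b80 (big)
  opcode bits[15:10]=0xa: inv/R
  [9:7] rd=7 = x7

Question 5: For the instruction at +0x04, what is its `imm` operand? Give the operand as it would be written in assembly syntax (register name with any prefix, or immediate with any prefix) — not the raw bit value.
[04] 91 fa → 0x91fa
  op=0x91fa>>10=0x24 ⇒ adi (RI)
  rd@[9:7]=0x3 ⇒ x3
  imm@[6:0]=0x7a ⇒ #122

#122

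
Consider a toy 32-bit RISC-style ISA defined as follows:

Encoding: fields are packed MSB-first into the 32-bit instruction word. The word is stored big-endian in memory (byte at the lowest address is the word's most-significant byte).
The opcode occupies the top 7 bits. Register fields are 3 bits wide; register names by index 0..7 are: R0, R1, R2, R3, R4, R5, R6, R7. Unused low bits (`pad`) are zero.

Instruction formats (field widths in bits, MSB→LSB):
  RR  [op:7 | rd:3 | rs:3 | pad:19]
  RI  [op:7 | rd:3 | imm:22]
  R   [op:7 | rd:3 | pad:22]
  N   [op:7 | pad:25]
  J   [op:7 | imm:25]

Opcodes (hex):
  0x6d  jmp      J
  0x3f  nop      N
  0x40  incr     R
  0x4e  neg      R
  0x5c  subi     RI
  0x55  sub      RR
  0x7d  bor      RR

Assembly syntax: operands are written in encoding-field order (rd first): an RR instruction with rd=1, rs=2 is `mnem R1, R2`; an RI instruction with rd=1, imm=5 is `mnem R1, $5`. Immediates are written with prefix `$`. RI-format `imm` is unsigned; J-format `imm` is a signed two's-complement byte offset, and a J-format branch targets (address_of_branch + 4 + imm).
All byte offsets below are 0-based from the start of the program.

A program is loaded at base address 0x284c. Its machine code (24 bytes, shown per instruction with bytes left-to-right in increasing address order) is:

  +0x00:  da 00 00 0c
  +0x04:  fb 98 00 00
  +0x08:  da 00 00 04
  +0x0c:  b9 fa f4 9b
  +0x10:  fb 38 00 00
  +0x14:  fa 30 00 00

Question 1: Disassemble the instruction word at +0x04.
bor R6, R3

off 0x04: read fb 98 00 00 as big → 0xfb980000
  op=0xfb980000>>25=0x7d ⇒ bor (RR)
  [24:22] rd=6 = R6
  [21:19] rs=3 = R3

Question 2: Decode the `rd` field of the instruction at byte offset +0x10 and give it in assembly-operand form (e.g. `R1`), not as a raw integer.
R4

off 0x10: read fb 38 00 00 as big → 0xfb380000
  op=0xfb380000>>25=0x7d ⇒ bor (RR)
  [24:22] rd=4 = R4
  [21:19] rs=7 = R7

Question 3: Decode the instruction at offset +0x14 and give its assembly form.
+0x14: fa 30 00 00 ⇒ word 0xfa300000 (big)
  top 7b → 0x7d → bor [RR]
  rd: (w>>22)&0x7=0x0 → R0
  rs: (w>>19)&0x7=0x6 → R6

bor R0, R6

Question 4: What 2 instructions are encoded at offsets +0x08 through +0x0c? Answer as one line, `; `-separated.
jmp $4; subi R7, $3863707

[08] da 00 00 04 → 0xda000004
  op=0xda000004>>25=0x6d ⇒ jmp (J)
  imm@[24:0]=0x4 ⇒ $4
[0c] b9 fa f4 9b → 0xb9faf49b
  op=0xb9faf49b>>25=0x5c ⇒ subi (RI)
  rd@[24:22]=0x7 ⇒ R7
  imm@[21:0]=0x3af49b ⇒ $3863707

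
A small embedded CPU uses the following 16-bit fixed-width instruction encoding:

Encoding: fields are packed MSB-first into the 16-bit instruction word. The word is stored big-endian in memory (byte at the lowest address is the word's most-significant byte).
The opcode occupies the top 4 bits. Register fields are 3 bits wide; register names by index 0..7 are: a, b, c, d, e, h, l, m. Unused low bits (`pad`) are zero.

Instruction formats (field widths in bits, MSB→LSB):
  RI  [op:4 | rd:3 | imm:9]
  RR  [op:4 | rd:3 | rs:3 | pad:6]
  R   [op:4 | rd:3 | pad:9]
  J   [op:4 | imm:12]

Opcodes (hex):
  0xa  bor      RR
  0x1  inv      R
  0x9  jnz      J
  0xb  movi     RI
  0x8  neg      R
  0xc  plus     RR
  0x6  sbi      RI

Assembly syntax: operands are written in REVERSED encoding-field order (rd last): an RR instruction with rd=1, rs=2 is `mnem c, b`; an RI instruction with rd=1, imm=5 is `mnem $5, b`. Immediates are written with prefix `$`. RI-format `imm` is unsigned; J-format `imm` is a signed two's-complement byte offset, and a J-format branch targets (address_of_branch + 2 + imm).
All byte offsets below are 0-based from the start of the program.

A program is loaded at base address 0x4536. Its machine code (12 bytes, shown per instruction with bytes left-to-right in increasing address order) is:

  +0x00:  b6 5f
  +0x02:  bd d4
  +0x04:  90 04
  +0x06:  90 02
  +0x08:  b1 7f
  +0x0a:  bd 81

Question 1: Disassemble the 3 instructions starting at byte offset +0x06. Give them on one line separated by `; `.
@+06  big-endian(90 02) = 0x9002
  opcode bits[15:12]=0x9: jnz/J
  imm@[11:0]=0x2 ⇒ $2
@+08  big-endian(b1 7f) = 0xb17f
  opcode bits[15:12]=0xb: movi/RI
  rd@[11:9]=0x0 ⇒ a
  imm@[8:0]=0x17f ⇒ $383
@+0a  big-endian(bd 81) = 0xbd81
  opcode bits[15:12]=0xb: movi/RI
  rd@[11:9]=0x6 ⇒ l
  imm@[8:0]=0x181 ⇒ $385

jnz $2; movi $383, a; movi $385, l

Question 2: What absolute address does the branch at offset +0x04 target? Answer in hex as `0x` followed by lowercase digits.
[04] 90 04 → 0x9004
  top 4b → 0x9 → jnz [J]
  imm: (w>>0)&0xfff=0x4 → $4
  target = base 0x4536 + off 0x04 + 2 + imm 4 = 0x4540

0x4540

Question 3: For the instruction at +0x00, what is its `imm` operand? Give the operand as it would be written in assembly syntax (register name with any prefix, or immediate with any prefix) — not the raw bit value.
off 0x00: read b6 5f as big → 0xb65f
  opcode bits[15:12]=0xb: movi/RI
  [11:9] rd=3 = d
  [8:0] imm=95 = $95

$95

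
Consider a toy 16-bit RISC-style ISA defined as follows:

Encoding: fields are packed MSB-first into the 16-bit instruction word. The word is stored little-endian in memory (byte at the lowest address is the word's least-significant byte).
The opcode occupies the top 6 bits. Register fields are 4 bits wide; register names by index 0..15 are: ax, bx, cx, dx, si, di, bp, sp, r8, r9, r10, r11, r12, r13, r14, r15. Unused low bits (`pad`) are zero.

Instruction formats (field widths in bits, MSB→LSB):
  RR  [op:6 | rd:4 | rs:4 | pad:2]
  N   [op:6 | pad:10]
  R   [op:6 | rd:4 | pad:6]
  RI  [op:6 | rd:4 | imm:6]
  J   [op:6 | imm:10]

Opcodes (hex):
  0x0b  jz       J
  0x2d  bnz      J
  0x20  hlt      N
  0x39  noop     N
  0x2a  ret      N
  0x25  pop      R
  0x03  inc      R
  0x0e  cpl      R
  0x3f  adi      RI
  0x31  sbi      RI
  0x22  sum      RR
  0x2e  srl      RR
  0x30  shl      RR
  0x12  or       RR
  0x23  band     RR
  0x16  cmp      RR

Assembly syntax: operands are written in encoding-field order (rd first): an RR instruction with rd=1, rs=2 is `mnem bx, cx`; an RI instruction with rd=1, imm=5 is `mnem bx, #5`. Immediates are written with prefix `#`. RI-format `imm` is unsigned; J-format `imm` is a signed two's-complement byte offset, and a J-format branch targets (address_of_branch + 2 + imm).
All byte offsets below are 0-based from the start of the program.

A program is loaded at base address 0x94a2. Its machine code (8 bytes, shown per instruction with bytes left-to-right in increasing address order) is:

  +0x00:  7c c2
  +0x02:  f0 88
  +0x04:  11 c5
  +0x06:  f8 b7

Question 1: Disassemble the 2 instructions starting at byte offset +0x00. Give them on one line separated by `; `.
shl r9, r15; sum dx, r12

+0x00: 7c c2 ⇒ word 0xc27c (little)
  op=0xc27c>>10=0x30 ⇒ shl (RR)
  [9:6] rd=9 = r9
  [5:2] rs=15 = r15
+0x02: f0 88 ⇒ word 0x88f0 (little)
  op=0x88f0>>10=0x22 ⇒ sum (RR)
  [9:6] rd=3 = dx
  [5:2] rs=12 = r12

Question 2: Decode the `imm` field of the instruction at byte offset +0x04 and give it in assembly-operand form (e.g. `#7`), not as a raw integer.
[04] 11 c5 → 0xc511
  op=0xc511>>10=0x31 ⇒ sbi (RI)
  rd: (w>>6)&0xf=0x4 → si
  imm: (w>>0)&0x3f=0x11 → #17

#17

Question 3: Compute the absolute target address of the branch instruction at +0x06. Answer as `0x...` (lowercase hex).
0x94a2

off 0x06: read f8 b7 as little → 0xb7f8
  top 6b → 0x2d → bnz [J]
  [9:0] imm=1016 (s10→-8) = #-8
  target = base 0x94a2 + off 0x06 + 2 + imm -8 = 0x94a2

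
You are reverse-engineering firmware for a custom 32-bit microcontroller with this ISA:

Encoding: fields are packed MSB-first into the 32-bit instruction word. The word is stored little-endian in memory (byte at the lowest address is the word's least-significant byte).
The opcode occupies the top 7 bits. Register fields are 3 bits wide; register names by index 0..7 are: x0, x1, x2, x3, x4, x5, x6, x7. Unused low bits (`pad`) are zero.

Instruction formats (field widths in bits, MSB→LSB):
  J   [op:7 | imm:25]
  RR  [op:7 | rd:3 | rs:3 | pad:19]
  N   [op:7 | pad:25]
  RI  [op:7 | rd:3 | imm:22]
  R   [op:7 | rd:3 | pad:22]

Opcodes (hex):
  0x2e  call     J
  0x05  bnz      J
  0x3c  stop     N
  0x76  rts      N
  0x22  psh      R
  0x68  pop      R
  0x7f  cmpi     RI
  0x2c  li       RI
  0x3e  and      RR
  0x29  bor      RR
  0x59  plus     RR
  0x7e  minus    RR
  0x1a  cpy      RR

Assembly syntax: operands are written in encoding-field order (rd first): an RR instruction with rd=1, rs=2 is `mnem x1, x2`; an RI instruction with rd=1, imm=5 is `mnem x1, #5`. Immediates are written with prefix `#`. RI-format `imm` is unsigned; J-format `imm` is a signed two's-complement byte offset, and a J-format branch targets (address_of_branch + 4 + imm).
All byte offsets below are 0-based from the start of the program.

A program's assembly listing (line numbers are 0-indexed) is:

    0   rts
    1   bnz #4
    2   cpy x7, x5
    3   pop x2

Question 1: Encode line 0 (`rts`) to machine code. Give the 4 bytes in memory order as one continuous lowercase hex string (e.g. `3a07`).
000000ec

line 0 (rts): pack op=0x76:7|pad=0:25 = 0xec000000; little→ 00 00 00 ec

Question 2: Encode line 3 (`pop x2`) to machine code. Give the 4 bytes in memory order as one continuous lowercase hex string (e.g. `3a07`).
3. pop fields op=0x68:7|rd=2:3|pad=0:22 → word d0800000h → 00 00 80 d0

000080d0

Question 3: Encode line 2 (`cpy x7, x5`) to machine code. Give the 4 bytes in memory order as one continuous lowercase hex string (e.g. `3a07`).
0000e835

L2: cpy op=0x1a:7|rd=7:3|rs=5:3|pad=0:19 ⇒ 0x35e80000 ⇒ little 00 00 e8 35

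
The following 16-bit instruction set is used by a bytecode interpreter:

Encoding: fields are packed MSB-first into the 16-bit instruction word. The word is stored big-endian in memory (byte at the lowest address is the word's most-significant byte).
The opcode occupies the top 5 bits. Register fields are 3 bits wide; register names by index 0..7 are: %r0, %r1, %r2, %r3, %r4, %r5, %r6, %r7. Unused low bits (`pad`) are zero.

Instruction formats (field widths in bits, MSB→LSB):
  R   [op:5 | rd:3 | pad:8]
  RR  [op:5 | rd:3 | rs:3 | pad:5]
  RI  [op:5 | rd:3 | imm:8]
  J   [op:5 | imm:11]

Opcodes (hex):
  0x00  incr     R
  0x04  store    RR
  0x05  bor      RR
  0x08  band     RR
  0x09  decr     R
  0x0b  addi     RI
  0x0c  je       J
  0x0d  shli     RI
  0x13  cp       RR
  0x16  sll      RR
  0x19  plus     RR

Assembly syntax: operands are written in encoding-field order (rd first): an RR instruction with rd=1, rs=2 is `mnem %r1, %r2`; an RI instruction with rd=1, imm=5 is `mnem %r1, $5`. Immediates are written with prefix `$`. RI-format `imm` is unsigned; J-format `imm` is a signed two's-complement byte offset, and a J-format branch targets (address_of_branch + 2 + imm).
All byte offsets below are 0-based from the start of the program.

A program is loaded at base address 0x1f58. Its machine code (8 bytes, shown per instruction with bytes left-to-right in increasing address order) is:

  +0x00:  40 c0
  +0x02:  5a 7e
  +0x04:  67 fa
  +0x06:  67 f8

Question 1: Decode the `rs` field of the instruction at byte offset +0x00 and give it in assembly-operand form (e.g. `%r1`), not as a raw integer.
[00] 40 c0 → 0x40c0
  op=0x40c0>>11=0x8 ⇒ band (RR)
  rd: (w>>8)&0x7=0x0 → %r0
  rs: (w>>5)&0x7=0x6 → %r6

%r6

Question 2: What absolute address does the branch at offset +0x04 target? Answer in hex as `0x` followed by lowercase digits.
[04] 67 fa → 0x67fa
  op=0x67fa>>11=0xc ⇒ je (J)
  imm@[10:0]=0x7fa (s11→-6) ⇒ $-6
  target = base 0x1f58 + off 0x04 + 2 + imm -6 = 0x1f58

0x1f58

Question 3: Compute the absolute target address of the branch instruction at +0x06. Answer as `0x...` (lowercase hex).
0x1f58

off 0x06: read 67 f8 as big → 0x67f8
  opcode bits[15:11]=0xc: je/J
  [10:0] imm=2040 (s11→-8) = $-8
  target = base 0x1f58 + off 0x06 + 2 + imm -8 = 0x1f58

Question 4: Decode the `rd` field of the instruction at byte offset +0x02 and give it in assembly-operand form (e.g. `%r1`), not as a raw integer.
+0x02: 5a 7e ⇒ word 0x5a7e (big)
  top 5b → 0xb → addi [RI]
  rd: (w>>8)&0x7=0x2 → %r2
  imm: (w>>0)&0xff=0x7e → $126

%r2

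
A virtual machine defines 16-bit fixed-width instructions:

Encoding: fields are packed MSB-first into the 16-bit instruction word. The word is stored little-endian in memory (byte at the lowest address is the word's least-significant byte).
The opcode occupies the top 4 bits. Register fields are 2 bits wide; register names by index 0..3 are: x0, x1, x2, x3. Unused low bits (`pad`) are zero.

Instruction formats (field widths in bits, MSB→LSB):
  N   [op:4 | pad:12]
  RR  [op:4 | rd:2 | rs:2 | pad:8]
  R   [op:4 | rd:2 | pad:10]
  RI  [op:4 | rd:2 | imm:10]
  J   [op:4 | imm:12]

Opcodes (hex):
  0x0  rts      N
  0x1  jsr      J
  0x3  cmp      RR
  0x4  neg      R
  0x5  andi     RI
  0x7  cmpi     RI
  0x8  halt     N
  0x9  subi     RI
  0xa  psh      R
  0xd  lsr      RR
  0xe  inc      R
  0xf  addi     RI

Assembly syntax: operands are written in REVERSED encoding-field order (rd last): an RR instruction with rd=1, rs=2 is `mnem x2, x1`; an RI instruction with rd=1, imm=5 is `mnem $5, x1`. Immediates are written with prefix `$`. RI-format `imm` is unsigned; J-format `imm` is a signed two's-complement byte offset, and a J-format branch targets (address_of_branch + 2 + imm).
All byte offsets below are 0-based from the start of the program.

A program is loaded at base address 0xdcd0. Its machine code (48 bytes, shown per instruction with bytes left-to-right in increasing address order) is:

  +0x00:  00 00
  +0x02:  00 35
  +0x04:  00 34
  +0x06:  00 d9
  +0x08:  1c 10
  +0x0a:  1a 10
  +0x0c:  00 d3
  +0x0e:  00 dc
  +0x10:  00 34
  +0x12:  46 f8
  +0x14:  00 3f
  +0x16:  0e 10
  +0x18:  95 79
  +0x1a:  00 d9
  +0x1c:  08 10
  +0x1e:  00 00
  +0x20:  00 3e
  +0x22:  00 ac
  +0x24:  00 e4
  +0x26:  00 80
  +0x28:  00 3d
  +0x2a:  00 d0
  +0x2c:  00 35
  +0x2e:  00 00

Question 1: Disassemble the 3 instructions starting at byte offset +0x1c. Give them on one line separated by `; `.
jsr $8; rts; cmp x2, x3

[1c] 08 10 → 0x1008
  op=0x1008>>12=0x1 ⇒ jsr (J)
  [11:0] imm=8 = $8
[1e] 00 00 → 0x0000
  op=0x0000>>12=0x0 ⇒ rts (N)
[20] 00 3e → 0x3e00
  op=0x3e00>>12=0x3 ⇒ cmp (RR)
  [11:10] rd=3 = x3
  [9:8] rs=2 = x2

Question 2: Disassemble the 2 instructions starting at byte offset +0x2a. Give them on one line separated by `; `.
[2a] 00 d0 → 0xd000
  top 4b → 0xd → lsr [RR]
  rd: (w>>10)&0x3=0x0 → x0
  rs: (w>>8)&0x3=0x0 → x0
[2c] 00 35 → 0x3500
  top 4b → 0x3 → cmp [RR]
  rd: (w>>10)&0x3=0x1 → x1
  rs: (w>>8)&0x3=0x1 → x1

lsr x0, x0; cmp x1, x1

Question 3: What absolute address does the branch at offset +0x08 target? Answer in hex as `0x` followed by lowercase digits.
[08] 1c 10 → 0x101c
  op=0x101c>>12=0x1 ⇒ jsr (J)
  imm: (w>>0)&0xfff=0x1c → $28
  target = base 0xdcd0 + off 0x08 + 2 + imm 28 = 0xdcf6

0xdcf6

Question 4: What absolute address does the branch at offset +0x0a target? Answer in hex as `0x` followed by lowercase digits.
0xdcf6

off 0x0a: read 1a 10 as little → 0x101a
  op=0x101a>>12=0x1 ⇒ jsr (J)
  [11:0] imm=26 = $26
  target = base 0xdcd0 + off 0x0a + 2 + imm 26 = 0xdcf6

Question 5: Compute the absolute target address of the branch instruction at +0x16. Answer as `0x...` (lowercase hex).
[16] 0e 10 → 0x100e
  top 4b → 0x1 → jsr [J]
  imm@[11:0]=0xe ⇒ $14
  target = base 0xdcd0 + off 0x16 + 2 + imm 14 = 0xdcf6

0xdcf6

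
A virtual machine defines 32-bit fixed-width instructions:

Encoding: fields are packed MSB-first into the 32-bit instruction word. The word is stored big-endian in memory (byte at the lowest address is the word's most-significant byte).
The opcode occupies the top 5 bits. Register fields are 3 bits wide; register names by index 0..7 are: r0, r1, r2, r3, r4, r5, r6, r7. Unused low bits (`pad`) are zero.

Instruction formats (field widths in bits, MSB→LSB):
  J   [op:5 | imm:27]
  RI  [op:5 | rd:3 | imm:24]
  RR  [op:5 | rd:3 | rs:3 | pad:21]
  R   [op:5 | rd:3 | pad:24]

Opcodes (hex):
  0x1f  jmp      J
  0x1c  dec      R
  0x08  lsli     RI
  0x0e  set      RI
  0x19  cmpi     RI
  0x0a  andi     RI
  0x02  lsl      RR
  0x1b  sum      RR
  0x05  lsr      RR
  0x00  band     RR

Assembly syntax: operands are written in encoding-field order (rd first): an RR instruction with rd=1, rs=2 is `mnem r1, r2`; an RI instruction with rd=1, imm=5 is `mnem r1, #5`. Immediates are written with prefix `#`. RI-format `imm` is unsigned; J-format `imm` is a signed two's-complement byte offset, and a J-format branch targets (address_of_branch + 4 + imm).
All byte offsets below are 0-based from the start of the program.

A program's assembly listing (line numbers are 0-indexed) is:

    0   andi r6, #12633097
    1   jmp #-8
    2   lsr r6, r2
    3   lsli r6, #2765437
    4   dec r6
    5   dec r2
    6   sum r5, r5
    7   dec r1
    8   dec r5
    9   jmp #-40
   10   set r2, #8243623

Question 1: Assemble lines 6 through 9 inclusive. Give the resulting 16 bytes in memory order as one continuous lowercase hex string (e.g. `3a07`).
dda00000e1000000e5000000ffffffd8

line 6 (sum): pack op=0x1b:5|rd=5:3|rs=5:3|pad=0:21 = 0xdda00000; big→ dd a0 00 00
line 7 (dec): pack op=0x1c:5|rd=1:3|pad=0:24 = 0xe1000000; big→ e1 00 00 00
line 8 (dec): pack op=0x1c:5|rd=5:3|pad=0:24 = 0xe5000000; big→ e5 00 00 00
line 9 (jmp): pack op=0x1f:5|imm=-40:27 = 0xffffffd8; big→ ff ff ff d8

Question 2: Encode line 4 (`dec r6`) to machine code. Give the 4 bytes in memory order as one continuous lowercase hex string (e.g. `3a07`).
e6000000

line 4 (dec): pack op=0x1c:5|rd=6:3|pad=0:24 = 0xe6000000; big→ e6 00 00 00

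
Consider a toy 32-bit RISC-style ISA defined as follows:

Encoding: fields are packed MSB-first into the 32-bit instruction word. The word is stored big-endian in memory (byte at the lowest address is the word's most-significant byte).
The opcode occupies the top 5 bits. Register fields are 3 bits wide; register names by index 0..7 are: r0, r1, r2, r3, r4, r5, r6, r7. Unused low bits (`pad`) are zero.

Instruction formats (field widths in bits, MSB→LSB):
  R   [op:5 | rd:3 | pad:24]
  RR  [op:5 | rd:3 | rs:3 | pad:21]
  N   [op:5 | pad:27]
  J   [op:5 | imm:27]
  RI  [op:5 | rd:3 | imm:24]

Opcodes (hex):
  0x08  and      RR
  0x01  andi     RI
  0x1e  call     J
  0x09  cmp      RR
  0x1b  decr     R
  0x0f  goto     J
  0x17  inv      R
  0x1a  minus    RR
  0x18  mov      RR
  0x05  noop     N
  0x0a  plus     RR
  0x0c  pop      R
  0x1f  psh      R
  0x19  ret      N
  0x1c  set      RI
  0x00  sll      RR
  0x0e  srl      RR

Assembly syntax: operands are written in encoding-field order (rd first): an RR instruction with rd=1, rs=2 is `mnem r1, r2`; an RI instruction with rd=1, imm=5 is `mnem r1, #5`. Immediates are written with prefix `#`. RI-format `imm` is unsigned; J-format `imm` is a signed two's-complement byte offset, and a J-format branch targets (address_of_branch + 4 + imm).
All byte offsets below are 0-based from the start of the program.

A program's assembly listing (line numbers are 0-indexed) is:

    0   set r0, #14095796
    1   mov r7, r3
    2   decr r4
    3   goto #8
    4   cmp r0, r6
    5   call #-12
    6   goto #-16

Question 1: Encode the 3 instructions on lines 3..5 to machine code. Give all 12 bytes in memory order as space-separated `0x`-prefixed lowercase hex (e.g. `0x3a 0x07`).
3. goto fields op=0xf:5|imm=8:27 → word 78000008h → 78 00 00 08
4. cmp fields op=0x9:5|rd=0:3|rs=6:3|pad=0:21 → word 48c00000h → 48 c0 00 00
5. call fields op=0x1e:5|imm=-12:27 → word f7fffff4h → f7 ff ff f4

0x78 0x00 0x00 0x08 0x48 0xc0 0x00 0x00 0xf7 0xff 0xff 0xf4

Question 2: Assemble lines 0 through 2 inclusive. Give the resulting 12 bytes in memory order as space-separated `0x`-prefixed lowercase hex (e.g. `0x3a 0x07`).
0. set fields op=0x1c:5|rd=0:3|imm=14095796:24 → word e0d715b4h → e0 d7 15 b4
1. mov fields op=0x18:5|rd=7:3|rs=3:3|pad=0:21 → word c7600000h → c7 60 00 00
2. decr fields op=0x1b:5|rd=4:3|pad=0:24 → word dc000000h → dc 00 00 00

0xe0 0xd7 0x15 0xb4 0xc7 0x60 0x00 0x00 0xdc 0x00 0x00 0x00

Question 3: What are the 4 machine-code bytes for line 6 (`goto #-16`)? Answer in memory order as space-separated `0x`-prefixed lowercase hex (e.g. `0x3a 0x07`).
0x7f 0xff 0xff 0xf0

line 6 (goto): pack op=0xf:5|imm=-16:27 = 0x7ffffff0; big→ 7f ff ff f0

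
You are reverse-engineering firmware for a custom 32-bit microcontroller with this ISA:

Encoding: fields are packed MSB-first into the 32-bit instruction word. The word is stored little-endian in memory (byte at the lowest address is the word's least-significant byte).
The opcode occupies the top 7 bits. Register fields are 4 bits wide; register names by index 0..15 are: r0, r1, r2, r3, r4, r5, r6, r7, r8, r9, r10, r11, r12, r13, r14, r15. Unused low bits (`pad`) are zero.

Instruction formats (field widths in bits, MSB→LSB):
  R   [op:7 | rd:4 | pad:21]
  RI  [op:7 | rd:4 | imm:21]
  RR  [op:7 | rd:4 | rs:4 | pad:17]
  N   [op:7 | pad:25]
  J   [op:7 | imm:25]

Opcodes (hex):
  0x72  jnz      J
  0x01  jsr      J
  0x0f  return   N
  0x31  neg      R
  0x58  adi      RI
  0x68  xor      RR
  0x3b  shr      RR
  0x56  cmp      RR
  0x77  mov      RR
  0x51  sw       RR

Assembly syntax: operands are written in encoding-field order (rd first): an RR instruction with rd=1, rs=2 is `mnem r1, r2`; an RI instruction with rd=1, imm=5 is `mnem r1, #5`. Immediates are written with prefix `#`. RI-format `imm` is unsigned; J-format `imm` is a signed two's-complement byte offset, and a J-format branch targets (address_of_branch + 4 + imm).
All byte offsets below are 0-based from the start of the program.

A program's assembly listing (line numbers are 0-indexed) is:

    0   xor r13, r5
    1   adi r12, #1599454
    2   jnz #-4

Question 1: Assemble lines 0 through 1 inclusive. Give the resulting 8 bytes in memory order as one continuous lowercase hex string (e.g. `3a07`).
L0: xor op=0x68:7|rd=13:4|rs=5:4|pad=0:17 ⇒ 0xd1aa0000 ⇒ little 00 00 aa d1
L1: adi op=0x58:7|rd=12:4|imm=1599454:21 ⇒ 0xb19867de ⇒ little de 67 98 b1

0000aad1de6798b1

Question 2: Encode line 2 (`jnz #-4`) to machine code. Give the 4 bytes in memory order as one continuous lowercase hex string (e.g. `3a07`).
fcffffe5

L2: jnz op=0x72:7|imm=-4:25 ⇒ 0xe5fffffc ⇒ little fc ff ff e5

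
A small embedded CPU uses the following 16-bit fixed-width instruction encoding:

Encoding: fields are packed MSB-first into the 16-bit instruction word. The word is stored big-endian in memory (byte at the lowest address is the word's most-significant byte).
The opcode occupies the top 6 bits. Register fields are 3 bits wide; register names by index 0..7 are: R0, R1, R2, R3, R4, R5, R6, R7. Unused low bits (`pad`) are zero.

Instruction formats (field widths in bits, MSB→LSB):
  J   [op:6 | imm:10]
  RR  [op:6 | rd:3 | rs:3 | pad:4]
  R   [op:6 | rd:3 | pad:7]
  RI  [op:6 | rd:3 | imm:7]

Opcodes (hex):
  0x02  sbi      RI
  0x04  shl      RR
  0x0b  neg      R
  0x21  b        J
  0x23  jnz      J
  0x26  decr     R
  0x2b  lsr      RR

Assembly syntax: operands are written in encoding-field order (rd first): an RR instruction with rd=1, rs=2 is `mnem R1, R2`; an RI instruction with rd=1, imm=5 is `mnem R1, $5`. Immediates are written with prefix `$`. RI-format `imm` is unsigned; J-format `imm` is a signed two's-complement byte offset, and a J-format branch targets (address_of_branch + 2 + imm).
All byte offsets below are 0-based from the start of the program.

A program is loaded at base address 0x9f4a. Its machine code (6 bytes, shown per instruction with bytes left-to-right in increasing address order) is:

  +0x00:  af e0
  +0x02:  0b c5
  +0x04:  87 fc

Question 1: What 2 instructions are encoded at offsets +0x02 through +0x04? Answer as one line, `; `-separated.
@+02  big-endian(0b c5) = 0x0bc5
  opcode bits[15:10]=0x2: sbi/RI
  rd@[9:7]=0x7 ⇒ R7
  imm@[6:0]=0x45 ⇒ $69
@+04  big-endian(87 fc) = 0x87fc
  opcode bits[15:10]=0x21: b/J
  imm@[9:0]=0x3fc (s10→-4) ⇒ $-4

sbi R7, $69; b $-4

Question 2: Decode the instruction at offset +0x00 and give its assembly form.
lsr R7, R6

[00] af e0 → 0xafe0
  top 6b → 0x2b → lsr [RR]
  rd: (w>>7)&0x7=0x7 → R7
  rs: (w>>4)&0x7=0x6 → R6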